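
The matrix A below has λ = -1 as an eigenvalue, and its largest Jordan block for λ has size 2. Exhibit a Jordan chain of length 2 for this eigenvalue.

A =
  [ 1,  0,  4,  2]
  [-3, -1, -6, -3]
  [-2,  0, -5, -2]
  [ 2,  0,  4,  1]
A Jordan chain for λ = -1 of length 2:
v_1 = (2, -3, -2, 2)ᵀ
v_2 = (1, 0, 0, 0)ᵀ

Let N = A − (-1)·I. We want v_2 with N^2 v_2 = 0 but N^1 v_2 ≠ 0; then v_{j-1} := N · v_j for j = 2, …, 2.

Pick v_2 = (1, 0, 0, 0)ᵀ.
Then v_1 = N · v_2 = (2, -3, -2, 2)ᵀ.

Sanity check: (A − (-1)·I) v_1 = (0, 0, 0, 0)ᵀ = 0. ✓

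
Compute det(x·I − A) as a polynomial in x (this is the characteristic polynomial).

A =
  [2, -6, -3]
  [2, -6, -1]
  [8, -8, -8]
x^3 + 12*x^2 + 48*x + 64

Expanding det(x·I − A) (e.g. by cofactor expansion or by noting that A is similar to its Jordan form J, which has the same characteristic polynomial as A) gives
  χ_A(x) = x^3 + 12*x^2 + 48*x + 64
which factors as (x + 4)^3. The eigenvalues (with algebraic multiplicities) are λ = -4 with multiplicity 3.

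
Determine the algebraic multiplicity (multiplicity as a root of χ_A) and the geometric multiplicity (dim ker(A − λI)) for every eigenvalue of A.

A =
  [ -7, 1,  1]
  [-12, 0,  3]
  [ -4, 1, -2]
λ = -3: alg = 3, geom = 2

Step 1 — factor the characteristic polynomial to read off the algebraic multiplicities:
  χ_A(x) = (x + 3)^3

Step 2 — compute geometric multiplicities via the rank-nullity identity g(λ) = n − rank(A − λI):
  rank(A − (-3)·I) = 1, so dim ker(A − (-3)·I) = n − 1 = 2

Summary:
  λ = -3: algebraic multiplicity = 3, geometric multiplicity = 2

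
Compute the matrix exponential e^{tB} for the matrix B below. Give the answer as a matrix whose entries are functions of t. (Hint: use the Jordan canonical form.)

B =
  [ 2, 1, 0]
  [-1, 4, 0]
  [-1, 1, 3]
e^{tB} =
  [-t*exp(3*t) + exp(3*t), t*exp(3*t), 0]
  [-t*exp(3*t), t*exp(3*t) + exp(3*t), 0]
  [-t*exp(3*t), t*exp(3*t), exp(3*t)]

Strategy: write B = P · J · P⁻¹ where J is a Jordan canonical form, so e^{tB} = P · e^{tJ} · P⁻¹, and e^{tJ} can be computed block-by-block.

B has Jordan form
J =
  [3, 1, 0]
  [0, 3, 0]
  [0, 0, 3]
(up to reordering of blocks).

Per-block formulas:
  For a 2×2 Jordan block J_2(3): exp(t · J_2(3)) = e^(3t)·(I + t·N), where N is the 2×2 nilpotent shift.
  For a 1×1 block at λ = 3: exp(t · [3]) = [e^(3t)].

After assembling e^{tJ} and conjugating by P, we get:

e^{tB} =
  [-t*exp(3*t) + exp(3*t), t*exp(3*t), 0]
  [-t*exp(3*t), t*exp(3*t) + exp(3*t), 0]
  [-t*exp(3*t), t*exp(3*t), exp(3*t)]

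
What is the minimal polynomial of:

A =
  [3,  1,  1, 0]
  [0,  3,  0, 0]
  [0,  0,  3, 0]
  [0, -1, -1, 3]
x^2 - 6*x + 9

The characteristic polynomial is χ_A(x) = (x - 3)^4, so the eigenvalues are known. The minimal polynomial is
  m_A(x) = Π_λ (x − λ)^{k_λ}
where k_λ is the size of the *largest* Jordan block for λ (equivalently, the smallest k with (A − λI)^k v = 0 for every generalised eigenvector v of λ).

  λ = 3: largest Jordan block has size 2, contributing (x − 3)^2

So m_A(x) = (x - 3)^2 = x^2 - 6*x + 9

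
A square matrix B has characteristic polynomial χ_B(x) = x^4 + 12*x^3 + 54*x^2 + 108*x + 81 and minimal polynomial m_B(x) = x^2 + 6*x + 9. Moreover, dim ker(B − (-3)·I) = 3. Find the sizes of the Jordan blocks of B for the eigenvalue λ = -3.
Block sizes for λ = -3: [2, 1, 1]

Step 1 — from the characteristic polynomial, algebraic multiplicity of λ = -3 is 4. From dim ker(B − (-3)·I) = 3, there are exactly 3 Jordan blocks for λ = -3.
Step 2 — from the minimal polynomial, the factor (x + 3)^2 tells us the largest block for λ = -3 has size 2.
Step 3 — with total size 4, 3 blocks, and largest block 2, the block sizes (in nonincreasing order) are [2, 1, 1].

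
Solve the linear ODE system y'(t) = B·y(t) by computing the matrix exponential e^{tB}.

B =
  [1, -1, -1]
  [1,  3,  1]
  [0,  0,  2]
e^{tB} =
  [-t*exp(2*t) + exp(2*t), -t*exp(2*t), -t*exp(2*t)]
  [t*exp(2*t), t*exp(2*t) + exp(2*t), t*exp(2*t)]
  [0, 0, exp(2*t)]

Strategy: write B = P · J · P⁻¹ where J is a Jordan canonical form, so e^{tB} = P · e^{tJ} · P⁻¹, and e^{tJ} can be computed block-by-block.

B has Jordan form
J =
  [2, 1, 0]
  [0, 2, 0]
  [0, 0, 2]
(up to reordering of blocks).

Per-block formulas:
  For a 1×1 block at λ = 2: exp(t · [2]) = [e^(2t)].
  For a 2×2 Jordan block J_2(2): exp(t · J_2(2)) = e^(2t)·(I + t·N), where N is the 2×2 nilpotent shift.

After assembling e^{tJ} and conjugating by P, we get:

e^{tB} =
  [-t*exp(2*t) + exp(2*t), -t*exp(2*t), -t*exp(2*t)]
  [t*exp(2*t), t*exp(2*t) + exp(2*t), t*exp(2*t)]
  [0, 0, exp(2*t)]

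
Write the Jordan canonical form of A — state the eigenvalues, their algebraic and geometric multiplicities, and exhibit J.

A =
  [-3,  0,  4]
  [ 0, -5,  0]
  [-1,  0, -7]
J_2(-5) ⊕ J_1(-5)

The characteristic polynomial is
  det(x·I − A) = x^3 + 15*x^2 + 75*x + 125 = (x + 5)^3

Eigenvalues and multiplicities (the geometric multiplicity of λ is n − rank(A − λI), which equals the number of Jordan blocks for λ):
  λ = -5: algebraic multiplicity = 3, geometric multiplicity = 2

Determining the block sizes for each eigenvalue:
  λ = -5: 2 blocks summing to 3 forces exactly one block of size 2 and the rest size 1 → block sizes [2, 1]

Assembling the blocks gives a Jordan form
J =
  [-5,  1,  0]
  [ 0, -5,  0]
  [ 0,  0, -5]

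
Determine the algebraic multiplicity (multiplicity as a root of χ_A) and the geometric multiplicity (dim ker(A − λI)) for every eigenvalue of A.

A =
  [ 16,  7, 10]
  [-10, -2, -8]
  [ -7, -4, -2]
λ = 4: alg = 3, geom = 1

Step 1 — factor the characteristic polynomial to read off the algebraic multiplicities:
  χ_A(x) = (x - 4)^3

Step 2 — compute geometric multiplicities via the rank-nullity identity g(λ) = n − rank(A − λI):
  rank(A − (4)·I) = 2, so dim ker(A − (4)·I) = n − 2 = 1

Summary:
  λ = 4: algebraic multiplicity = 3, geometric multiplicity = 1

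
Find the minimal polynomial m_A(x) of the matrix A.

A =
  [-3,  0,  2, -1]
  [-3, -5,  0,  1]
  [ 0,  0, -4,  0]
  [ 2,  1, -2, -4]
x^3 + 12*x^2 + 48*x + 64

The characteristic polynomial is χ_A(x) = (x + 4)^4, so the eigenvalues are known. The minimal polynomial is
  m_A(x) = Π_λ (x − λ)^{k_λ}
where k_λ is the size of the *largest* Jordan block for λ (equivalently, the smallest k with (A − λI)^k v = 0 for every generalised eigenvector v of λ).

  λ = -4: largest Jordan block has size 3, contributing (x + 4)^3

So m_A(x) = (x + 4)^3 = x^3 + 12*x^2 + 48*x + 64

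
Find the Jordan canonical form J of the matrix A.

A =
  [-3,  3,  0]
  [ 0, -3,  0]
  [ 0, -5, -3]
J_2(-3) ⊕ J_1(-3)

The characteristic polynomial is
  det(x·I − A) = x^3 + 9*x^2 + 27*x + 27 = (x + 3)^3

Eigenvalues and multiplicities (the geometric multiplicity of λ is n − rank(A − λI), which equals the number of Jordan blocks for λ):
  λ = -3: algebraic multiplicity = 3, geometric multiplicity = 2

Determining the block sizes for each eigenvalue:
  λ = -3: 2 blocks summing to 3 forces exactly one block of size 2 and the rest size 1 → block sizes [2, 1]

Assembling the blocks gives a Jordan form
J =
  [-3,  1,  0]
  [ 0, -3,  0]
  [ 0,  0, -3]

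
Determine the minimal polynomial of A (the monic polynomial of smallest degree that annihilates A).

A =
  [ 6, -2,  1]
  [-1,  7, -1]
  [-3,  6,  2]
x^2 - 10*x + 25

The characteristic polynomial is χ_A(x) = (x - 5)^3, so the eigenvalues are known. The minimal polynomial is
  m_A(x) = Π_λ (x − λ)^{k_λ}
where k_λ is the size of the *largest* Jordan block for λ (equivalently, the smallest k with (A − λI)^k v = 0 for every generalised eigenvector v of λ).

  λ = 5: largest Jordan block has size 2, contributing (x − 5)^2

So m_A(x) = (x - 5)^2 = x^2 - 10*x + 25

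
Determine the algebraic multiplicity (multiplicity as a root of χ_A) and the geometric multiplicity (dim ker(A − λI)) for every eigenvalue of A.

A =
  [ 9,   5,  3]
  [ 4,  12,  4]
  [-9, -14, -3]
λ = 6: alg = 3, geom = 1

Step 1 — factor the characteristic polynomial to read off the algebraic multiplicities:
  χ_A(x) = (x - 6)^3

Step 2 — compute geometric multiplicities via the rank-nullity identity g(λ) = n − rank(A − λI):
  rank(A − (6)·I) = 2, so dim ker(A − (6)·I) = n − 2 = 1

Summary:
  λ = 6: algebraic multiplicity = 3, geometric multiplicity = 1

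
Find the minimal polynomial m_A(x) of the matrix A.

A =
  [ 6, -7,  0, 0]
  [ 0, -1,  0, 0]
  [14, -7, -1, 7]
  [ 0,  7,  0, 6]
x^2 - 5*x - 6

The characteristic polynomial is χ_A(x) = (x - 6)^2*(x + 1)^2, so the eigenvalues are known. The minimal polynomial is
  m_A(x) = Π_λ (x − λ)^{k_λ}
where k_λ is the size of the *largest* Jordan block for λ (equivalently, the smallest k with (A − λI)^k v = 0 for every generalised eigenvector v of λ).

  λ = -1: largest Jordan block has size 1, contributing (x + 1)
  λ = 6: largest Jordan block has size 1, contributing (x − 6)

So m_A(x) = (x - 6)*(x + 1) = x^2 - 5*x - 6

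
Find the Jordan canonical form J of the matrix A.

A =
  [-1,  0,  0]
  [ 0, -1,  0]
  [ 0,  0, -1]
J_1(-1) ⊕ J_1(-1) ⊕ J_1(-1)

The characteristic polynomial is
  det(x·I − A) = x^3 + 3*x^2 + 3*x + 1 = (x + 1)^3

Eigenvalues and multiplicities (the geometric multiplicity of λ is n − rank(A − λI), which equals the number of Jordan blocks for λ):
  λ = -1: algebraic multiplicity = 3, geometric multiplicity = 3

Determining the block sizes for each eigenvalue:
  λ = -1: gm = am = 3, so every block has size 1 → block sizes [1, 1, 1]

Assembling the blocks gives a Jordan form
J =
  [-1,  0,  0]
  [ 0, -1,  0]
  [ 0,  0, -1]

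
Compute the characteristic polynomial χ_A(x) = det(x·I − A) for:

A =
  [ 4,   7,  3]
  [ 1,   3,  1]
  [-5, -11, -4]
x^3 - 3*x^2 + 3*x - 1

Expanding det(x·I − A) (e.g. by cofactor expansion or by noting that A is similar to its Jordan form J, which has the same characteristic polynomial as A) gives
  χ_A(x) = x^3 - 3*x^2 + 3*x - 1
which factors as (x - 1)^3. The eigenvalues (with algebraic multiplicities) are λ = 1 with multiplicity 3.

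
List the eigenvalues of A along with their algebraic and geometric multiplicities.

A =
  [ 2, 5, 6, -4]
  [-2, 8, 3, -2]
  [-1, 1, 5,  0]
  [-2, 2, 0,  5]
λ = 5: alg = 4, geom = 2

Step 1 — factor the characteristic polynomial to read off the algebraic multiplicities:
  χ_A(x) = (x - 5)^4

Step 2 — compute geometric multiplicities via the rank-nullity identity g(λ) = n − rank(A − λI):
  rank(A − (5)·I) = 2, so dim ker(A − (5)·I) = n − 2 = 2

Summary:
  λ = 5: algebraic multiplicity = 4, geometric multiplicity = 2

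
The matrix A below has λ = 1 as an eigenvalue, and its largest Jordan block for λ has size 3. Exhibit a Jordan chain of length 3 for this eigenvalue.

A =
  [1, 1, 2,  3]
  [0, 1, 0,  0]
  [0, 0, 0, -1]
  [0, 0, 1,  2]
A Jordan chain for λ = 1 of length 3:
v_1 = (1, 0, 0, 0)ᵀ
v_2 = (2, 0, -1, 1)ᵀ
v_3 = (0, 0, 1, 0)ᵀ

Let N = A − (1)·I. We want v_3 with N^3 v_3 = 0 but N^2 v_3 ≠ 0; then v_{j-1} := N · v_j for j = 3, …, 2.

Pick v_3 = (0, 0, 1, 0)ᵀ.
Then v_2 = N · v_3 = (2, 0, -1, 1)ᵀ.
Then v_1 = N · v_2 = (1, 0, 0, 0)ᵀ.

Sanity check: (A − (1)·I) v_1 = (0, 0, 0, 0)ᵀ = 0. ✓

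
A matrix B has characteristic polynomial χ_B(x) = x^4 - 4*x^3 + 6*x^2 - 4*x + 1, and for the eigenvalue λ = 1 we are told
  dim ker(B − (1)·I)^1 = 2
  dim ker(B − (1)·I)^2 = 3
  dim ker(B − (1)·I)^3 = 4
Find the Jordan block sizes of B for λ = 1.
Block sizes for λ = 1: [3, 1]

From the dimensions of kernels of powers, the number of Jordan blocks of size at least j is d_j − d_{j−1} where d_j = dim ker(N^j) (with d_0 = 0). Computing the differences gives [2, 1, 1].
The number of blocks of size exactly k is (#blocks of size ≥ k) − (#blocks of size ≥ k + 1), so the partition is: 1 block(s) of size 1, 1 block(s) of size 3.
In nonincreasing order the block sizes are [3, 1].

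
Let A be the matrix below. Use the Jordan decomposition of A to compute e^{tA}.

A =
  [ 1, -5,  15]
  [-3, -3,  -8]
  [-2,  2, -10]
e^{tA} =
  [5*t^2*exp(-4*t) + 5*t*exp(-4*t) + exp(-4*t), -5*t*exp(-4*t), 25*t^2*exp(-4*t)/2 + 15*t*exp(-4*t)]
  [-t^2*exp(-4*t) - 3*t*exp(-4*t), t*exp(-4*t) + exp(-4*t), -5*t^2*exp(-4*t)/2 - 8*t*exp(-4*t)]
  [-2*t^2*exp(-4*t) - 2*t*exp(-4*t), 2*t*exp(-4*t), -5*t^2*exp(-4*t) - 6*t*exp(-4*t) + exp(-4*t)]

Strategy: write A = P · J · P⁻¹ where J is a Jordan canonical form, so e^{tA} = P · e^{tJ} · P⁻¹, and e^{tJ} can be computed block-by-block.

A has Jordan form
J =
  [-4,  1,  0]
  [ 0, -4,  1]
  [ 0,  0, -4]
(up to reordering of blocks).

Per-block formulas:
  For a 3×3 Jordan block J_3(-4): exp(t · J_3(-4)) = e^(-4t)·(I + t·N + (t^2/2)·N^2), where N is the 3×3 nilpotent shift.

After assembling e^{tJ} and conjugating by P, we get:

e^{tA} =
  [5*t^2*exp(-4*t) + 5*t*exp(-4*t) + exp(-4*t), -5*t*exp(-4*t), 25*t^2*exp(-4*t)/2 + 15*t*exp(-4*t)]
  [-t^2*exp(-4*t) - 3*t*exp(-4*t), t*exp(-4*t) + exp(-4*t), -5*t^2*exp(-4*t)/2 - 8*t*exp(-4*t)]
  [-2*t^2*exp(-4*t) - 2*t*exp(-4*t), 2*t*exp(-4*t), -5*t^2*exp(-4*t) - 6*t*exp(-4*t) + exp(-4*t)]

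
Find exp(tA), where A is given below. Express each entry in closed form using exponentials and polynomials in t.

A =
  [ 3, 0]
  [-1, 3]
e^{tA} =
  [exp(3*t), 0]
  [-t*exp(3*t), exp(3*t)]

Strategy: write A = P · J · P⁻¹ where J is a Jordan canonical form, so e^{tA} = P · e^{tJ} · P⁻¹, and e^{tJ} can be computed block-by-block.

A has Jordan form
J =
  [3, 1]
  [0, 3]
(up to reordering of blocks).

Per-block formulas:
  For a 2×2 Jordan block J_2(3): exp(t · J_2(3)) = e^(3t)·(I + t·N), where N is the 2×2 nilpotent shift.

After assembling e^{tJ} and conjugating by P, we get:

e^{tA} =
  [exp(3*t), 0]
  [-t*exp(3*t), exp(3*t)]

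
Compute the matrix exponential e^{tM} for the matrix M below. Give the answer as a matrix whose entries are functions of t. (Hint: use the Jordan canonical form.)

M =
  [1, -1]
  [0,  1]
e^{tM} =
  [exp(t), -t*exp(t)]
  [0, exp(t)]

Strategy: write M = P · J · P⁻¹ where J is a Jordan canonical form, so e^{tM} = P · e^{tJ} · P⁻¹, and e^{tJ} can be computed block-by-block.

M has Jordan form
J =
  [1, 1]
  [0, 1]
(up to reordering of blocks).

Per-block formulas:
  For a 2×2 Jordan block J_2(1): exp(t · J_2(1)) = e^(1t)·(I + t·N), where N is the 2×2 nilpotent shift.

After assembling e^{tJ} and conjugating by P, we get:

e^{tM} =
  [exp(t), -t*exp(t)]
  [0, exp(t)]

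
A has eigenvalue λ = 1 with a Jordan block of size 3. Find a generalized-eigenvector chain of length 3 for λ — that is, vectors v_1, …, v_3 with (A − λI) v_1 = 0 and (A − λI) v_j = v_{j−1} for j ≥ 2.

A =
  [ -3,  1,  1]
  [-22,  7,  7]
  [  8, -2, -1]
A Jordan chain for λ = 1 of length 3:
v_1 = (2, 12, -4)ᵀ
v_2 = (-4, -22, 8)ᵀ
v_3 = (1, 0, 0)ᵀ

Let N = A − (1)·I. We want v_3 with N^3 v_3 = 0 but N^2 v_3 ≠ 0; then v_{j-1} := N · v_j for j = 3, …, 2.

Pick v_3 = (1, 0, 0)ᵀ.
Then v_2 = N · v_3 = (-4, -22, 8)ᵀ.
Then v_1 = N · v_2 = (2, 12, -4)ᵀ.

Sanity check: (A − (1)·I) v_1 = (0, 0, 0)ᵀ = 0. ✓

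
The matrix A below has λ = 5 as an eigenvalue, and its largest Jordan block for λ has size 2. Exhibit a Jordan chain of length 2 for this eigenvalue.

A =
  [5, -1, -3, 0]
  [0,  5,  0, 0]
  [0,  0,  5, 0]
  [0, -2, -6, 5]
A Jordan chain for λ = 5 of length 2:
v_1 = (-1, 0, 0, -2)ᵀ
v_2 = (0, 1, 0, 0)ᵀ

Let N = A − (5)·I. We want v_2 with N^2 v_2 = 0 but N^1 v_2 ≠ 0; then v_{j-1} := N · v_j for j = 2, …, 2.

Pick v_2 = (0, 1, 0, 0)ᵀ.
Then v_1 = N · v_2 = (-1, 0, 0, -2)ᵀ.

Sanity check: (A − (5)·I) v_1 = (0, 0, 0, 0)ᵀ = 0. ✓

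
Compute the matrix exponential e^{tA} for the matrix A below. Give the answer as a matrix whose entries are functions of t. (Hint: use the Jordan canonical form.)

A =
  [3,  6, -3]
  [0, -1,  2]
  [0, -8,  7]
e^{tA} =
  [exp(3*t), 6*t*exp(3*t), -3*t*exp(3*t)]
  [0, -4*t*exp(3*t) + exp(3*t), 2*t*exp(3*t)]
  [0, -8*t*exp(3*t), 4*t*exp(3*t) + exp(3*t)]

Strategy: write A = P · J · P⁻¹ where J is a Jordan canonical form, so e^{tA} = P · e^{tJ} · P⁻¹, and e^{tJ} can be computed block-by-block.

A has Jordan form
J =
  [3, 1, 0]
  [0, 3, 0]
  [0, 0, 3]
(up to reordering of blocks).

Per-block formulas:
  For a 2×2 Jordan block J_2(3): exp(t · J_2(3)) = e^(3t)·(I + t·N), where N is the 2×2 nilpotent shift.
  For a 1×1 block at λ = 3: exp(t · [3]) = [e^(3t)].

After assembling e^{tJ} and conjugating by P, we get:

e^{tA} =
  [exp(3*t), 6*t*exp(3*t), -3*t*exp(3*t)]
  [0, -4*t*exp(3*t) + exp(3*t), 2*t*exp(3*t)]
  [0, -8*t*exp(3*t), 4*t*exp(3*t) + exp(3*t)]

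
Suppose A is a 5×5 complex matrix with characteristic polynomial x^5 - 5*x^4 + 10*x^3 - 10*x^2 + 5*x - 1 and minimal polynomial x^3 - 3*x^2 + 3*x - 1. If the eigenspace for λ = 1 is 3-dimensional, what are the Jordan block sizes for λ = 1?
Block sizes for λ = 1: [3, 1, 1]

Step 1 — from the characteristic polynomial, algebraic multiplicity of λ = 1 is 5. From dim ker(A − (1)·I) = 3, there are exactly 3 Jordan blocks for λ = 1.
Step 2 — from the minimal polynomial, the factor (x − 1)^3 tells us the largest block for λ = 1 has size 3.
Step 3 — with total size 5, 3 blocks, and largest block 3, the block sizes (in nonincreasing order) are [3, 1, 1].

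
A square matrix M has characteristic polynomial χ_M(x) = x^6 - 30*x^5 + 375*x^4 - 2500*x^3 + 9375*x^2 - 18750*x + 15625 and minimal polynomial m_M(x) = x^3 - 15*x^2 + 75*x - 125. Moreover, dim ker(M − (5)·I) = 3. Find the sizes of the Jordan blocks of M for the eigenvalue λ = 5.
Block sizes for λ = 5: [3, 2, 1]

Step 1 — from the characteristic polynomial, algebraic multiplicity of λ = 5 is 6. From dim ker(M − (5)·I) = 3, there are exactly 3 Jordan blocks for λ = 5.
Step 2 — from the minimal polynomial, the factor (x − 5)^3 tells us the largest block for λ = 5 has size 3.
Step 3 — with total size 6, 3 blocks, and largest block 3, the block sizes (in nonincreasing order) are [3, 2, 1].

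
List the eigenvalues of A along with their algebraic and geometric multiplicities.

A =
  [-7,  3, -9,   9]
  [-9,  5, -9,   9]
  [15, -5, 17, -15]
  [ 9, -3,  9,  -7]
λ = 2: alg = 4, geom = 3

Step 1 — factor the characteristic polynomial to read off the algebraic multiplicities:
  χ_A(x) = (x - 2)^4

Step 2 — compute geometric multiplicities via the rank-nullity identity g(λ) = n − rank(A − λI):
  rank(A − (2)·I) = 1, so dim ker(A − (2)·I) = n − 1 = 3

Summary:
  λ = 2: algebraic multiplicity = 4, geometric multiplicity = 3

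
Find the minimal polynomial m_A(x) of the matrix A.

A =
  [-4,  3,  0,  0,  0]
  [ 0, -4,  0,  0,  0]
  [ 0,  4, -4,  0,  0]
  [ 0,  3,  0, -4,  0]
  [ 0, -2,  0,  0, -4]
x^2 + 8*x + 16

The characteristic polynomial is χ_A(x) = (x + 4)^5, so the eigenvalues are known. The minimal polynomial is
  m_A(x) = Π_λ (x − λ)^{k_λ}
where k_λ is the size of the *largest* Jordan block for λ (equivalently, the smallest k with (A − λI)^k v = 0 for every generalised eigenvector v of λ).

  λ = -4: largest Jordan block has size 2, contributing (x + 4)^2

So m_A(x) = (x + 4)^2 = x^2 + 8*x + 16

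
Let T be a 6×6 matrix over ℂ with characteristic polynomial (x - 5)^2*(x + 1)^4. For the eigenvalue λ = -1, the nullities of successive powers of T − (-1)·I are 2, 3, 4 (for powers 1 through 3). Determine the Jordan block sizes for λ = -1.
Block sizes for λ = -1: [3, 1]

From the dimensions of kernels of powers, the number of Jordan blocks of size at least j is d_j − d_{j−1} where d_j = dim ker(N^j) (with d_0 = 0). Computing the differences gives [2, 1, 1].
The number of blocks of size exactly k is (#blocks of size ≥ k) − (#blocks of size ≥ k + 1), so the partition is: 1 block(s) of size 1, 1 block(s) of size 3.
In nonincreasing order the block sizes are [3, 1].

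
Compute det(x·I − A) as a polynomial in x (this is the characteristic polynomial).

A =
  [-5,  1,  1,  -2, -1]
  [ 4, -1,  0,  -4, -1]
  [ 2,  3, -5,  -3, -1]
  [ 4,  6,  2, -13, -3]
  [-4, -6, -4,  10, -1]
x^5 + 25*x^4 + 250*x^3 + 1250*x^2 + 3125*x + 3125

Expanding det(x·I − A) (e.g. by cofactor expansion or by noting that A is similar to its Jordan form J, which has the same characteristic polynomial as A) gives
  χ_A(x) = x^5 + 25*x^4 + 250*x^3 + 1250*x^2 + 3125*x + 3125
which factors as (x + 5)^5. The eigenvalues (with algebraic multiplicities) are λ = -5 with multiplicity 5.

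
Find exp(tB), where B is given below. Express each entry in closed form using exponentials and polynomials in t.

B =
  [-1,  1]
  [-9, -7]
e^{tB} =
  [3*t*exp(-4*t) + exp(-4*t), t*exp(-4*t)]
  [-9*t*exp(-4*t), -3*t*exp(-4*t) + exp(-4*t)]

Strategy: write B = P · J · P⁻¹ where J is a Jordan canonical form, so e^{tB} = P · e^{tJ} · P⁻¹, and e^{tJ} can be computed block-by-block.

B has Jordan form
J =
  [-4,  1]
  [ 0, -4]
(up to reordering of blocks).

Per-block formulas:
  For a 2×2 Jordan block J_2(-4): exp(t · J_2(-4)) = e^(-4t)·(I + t·N), where N is the 2×2 nilpotent shift.

After assembling e^{tJ} and conjugating by P, we get:

e^{tB} =
  [3*t*exp(-4*t) + exp(-4*t), t*exp(-4*t)]
  [-9*t*exp(-4*t), -3*t*exp(-4*t) + exp(-4*t)]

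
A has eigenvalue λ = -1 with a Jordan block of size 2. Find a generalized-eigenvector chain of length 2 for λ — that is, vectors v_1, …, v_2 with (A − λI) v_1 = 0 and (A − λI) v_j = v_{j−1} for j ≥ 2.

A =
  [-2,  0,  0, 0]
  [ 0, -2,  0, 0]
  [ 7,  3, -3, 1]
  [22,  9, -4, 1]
A Jordan chain for λ = -1 of length 2:
v_1 = (0, 0, -2, -4)ᵀ
v_2 = (0, 0, 1, 0)ᵀ

Let N = A − (-1)·I. We want v_2 with N^2 v_2 = 0 but N^1 v_2 ≠ 0; then v_{j-1} := N · v_j for j = 2, …, 2.

Pick v_2 = (0, 0, 1, 0)ᵀ.
Then v_1 = N · v_2 = (0, 0, -2, -4)ᵀ.

Sanity check: (A − (-1)·I) v_1 = (0, 0, 0, 0)ᵀ = 0. ✓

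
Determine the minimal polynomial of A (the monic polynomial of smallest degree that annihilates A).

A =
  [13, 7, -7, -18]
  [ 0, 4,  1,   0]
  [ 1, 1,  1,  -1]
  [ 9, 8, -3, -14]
x^4 - 4*x^3 - 18*x^2 + 108*x - 135

The characteristic polynomial is χ_A(x) = (x - 3)^3*(x + 5), so the eigenvalues are known. The minimal polynomial is
  m_A(x) = Π_λ (x − λ)^{k_λ}
where k_λ is the size of the *largest* Jordan block for λ (equivalently, the smallest k with (A − λI)^k v = 0 for every generalised eigenvector v of λ).

  λ = -5: largest Jordan block has size 1, contributing (x + 5)
  λ = 3: largest Jordan block has size 3, contributing (x − 3)^3

So m_A(x) = (x - 3)^3*(x + 5) = x^4 - 4*x^3 - 18*x^2 + 108*x - 135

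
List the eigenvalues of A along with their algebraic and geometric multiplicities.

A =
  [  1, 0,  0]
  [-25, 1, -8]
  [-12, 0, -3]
λ = -3: alg = 1, geom = 1; λ = 1: alg = 2, geom = 1

Step 1 — factor the characteristic polynomial to read off the algebraic multiplicities:
  χ_A(x) = (x - 1)^2*(x + 3)

Step 2 — compute geometric multiplicities via the rank-nullity identity g(λ) = n − rank(A − λI):
  rank(A − (-3)·I) = 2, so dim ker(A − (-3)·I) = n − 2 = 1
  rank(A − (1)·I) = 2, so dim ker(A − (1)·I) = n − 2 = 1

Summary:
  λ = -3: algebraic multiplicity = 1, geometric multiplicity = 1
  λ = 1: algebraic multiplicity = 2, geometric multiplicity = 1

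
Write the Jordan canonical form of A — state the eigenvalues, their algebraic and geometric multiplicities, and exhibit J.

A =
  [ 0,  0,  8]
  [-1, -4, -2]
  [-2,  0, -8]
J_2(-4) ⊕ J_1(-4)

The characteristic polynomial is
  det(x·I − A) = x^3 + 12*x^2 + 48*x + 64 = (x + 4)^3

Eigenvalues and multiplicities (the geometric multiplicity of λ is n − rank(A − λI), which equals the number of Jordan blocks for λ):
  λ = -4: algebraic multiplicity = 3, geometric multiplicity = 2

Determining the block sizes for each eigenvalue:
  λ = -4: 2 blocks summing to 3 forces exactly one block of size 2 and the rest size 1 → block sizes [2, 1]

Assembling the blocks gives a Jordan form
J =
  [-4,  1,  0]
  [ 0, -4,  0]
  [ 0,  0, -4]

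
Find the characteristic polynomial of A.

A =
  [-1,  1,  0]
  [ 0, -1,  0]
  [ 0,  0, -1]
x^3 + 3*x^2 + 3*x + 1

Expanding det(x·I − A) (e.g. by cofactor expansion or by noting that A is similar to its Jordan form J, which has the same characteristic polynomial as A) gives
  χ_A(x) = x^3 + 3*x^2 + 3*x + 1
which factors as (x + 1)^3. The eigenvalues (with algebraic multiplicities) are λ = -1 with multiplicity 3.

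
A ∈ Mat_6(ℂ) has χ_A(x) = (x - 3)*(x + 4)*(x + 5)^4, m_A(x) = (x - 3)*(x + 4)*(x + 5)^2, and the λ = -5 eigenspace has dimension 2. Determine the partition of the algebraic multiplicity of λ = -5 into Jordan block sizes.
Block sizes for λ = -5: [2, 2]

Step 1 — from the characteristic polynomial, algebraic multiplicity of λ = -5 is 4. From dim ker(A − (-5)·I) = 2, there are exactly 2 Jordan blocks for λ = -5.
Step 2 — from the minimal polynomial, the factor (x + 5)^2 tells us the largest block for λ = -5 has size 2.
Step 3 — with total size 4, 2 blocks, and largest block 2, the block sizes (in nonincreasing order) are [2, 2].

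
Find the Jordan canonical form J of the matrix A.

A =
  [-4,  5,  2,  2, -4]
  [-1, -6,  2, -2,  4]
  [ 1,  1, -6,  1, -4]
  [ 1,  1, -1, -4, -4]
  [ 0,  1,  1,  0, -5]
J_3(-5) ⊕ J_2(-5)

The characteristic polynomial is
  det(x·I − A) = x^5 + 25*x^4 + 250*x^3 + 1250*x^2 + 3125*x + 3125 = (x + 5)^5

Eigenvalues and multiplicities (the geometric multiplicity of λ is n − rank(A − λI), which equals the number of Jordan blocks for λ):
  λ = -5: algebraic multiplicity = 5, geometric multiplicity = 2

Determining the block sizes for each eigenvalue:
  λ = -5: with am = 5 and gm = 2, the partition is not yet determined (e.g. several partitions of 5 into 2 parts exist). Let N = A − (-5)·I. Computing rank(N^1) = 3, rank(N^2) = 1, rank(N^3) = 0; the number of blocks of size ≥ j is rank(N^{j−1}) − rank(N^j), giving [2, 2, 1]. So we have 1 block(s) of size 3, 1 block(s) of size 2 → block sizes [3, 2]

Assembling the blocks gives a Jordan form
J =
  [-5,  1,  0,  0,  0]
  [ 0, -5,  1,  0,  0]
  [ 0,  0, -5,  0,  0]
  [ 0,  0,  0, -5,  1]
  [ 0,  0,  0,  0, -5]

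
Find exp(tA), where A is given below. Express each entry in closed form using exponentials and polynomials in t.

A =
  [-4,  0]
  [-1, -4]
e^{tA} =
  [exp(-4*t), 0]
  [-t*exp(-4*t), exp(-4*t)]

Strategy: write A = P · J · P⁻¹ where J is a Jordan canonical form, so e^{tA} = P · e^{tJ} · P⁻¹, and e^{tJ} can be computed block-by-block.

A has Jordan form
J =
  [-4,  1]
  [ 0, -4]
(up to reordering of blocks).

Per-block formulas:
  For a 2×2 Jordan block J_2(-4): exp(t · J_2(-4)) = e^(-4t)·(I + t·N), where N is the 2×2 nilpotent shift.

After assembling e^{tJ} and conjugating by P, we get:

e^{tA} =
  [exp(-4*t), 0]
  [-t*exp(-4*t), exp(-4*t)]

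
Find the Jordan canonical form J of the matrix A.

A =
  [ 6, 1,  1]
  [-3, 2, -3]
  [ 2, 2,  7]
J_2(5) ⊕ J_1(5)

The characteristic polynomial is
  det(x·I − A) = x^3 - 15*x^2 + 75*x - 125 = (x - 5)^3

Eigenvalues and multiplicities (the geometric multiplicity of λ is n − rank(A − λI), which equals the number of Jordan blocks for λ):
  λ = 5: algebraic multiplicity = 3, geometric multiplicity = 2

Determining the block sizes for each eigenvalue:
  λ = 5: 2 blocks summing to 3 forces exactly one block of size 2 and the rest size 1 → block sizes [2, 1]

Assembling the blocks gives a Jordan form
J =
  [5, 1, 0]
  [0, 5, 0]
  [0, 0, 5]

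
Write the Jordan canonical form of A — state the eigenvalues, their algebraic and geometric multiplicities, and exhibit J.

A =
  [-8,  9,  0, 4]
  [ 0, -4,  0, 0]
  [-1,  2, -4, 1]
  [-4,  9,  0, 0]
J_2(-4) ⊕ J_2(-4)

The characteristic polynomial is
  det(x·I − A) = x^4 + 16*x^3 + 96*x^2 + 256*x + 256 = (x + 4)^4

Eigenvalues and multiplicities (the geometric multiplicity of λ is n − rank(A − λI), which equals the number of Jordan blocks for λ):
  λ = -4: algebraic multiplicity = 4, geometric multiplicity = 2

Determining the block sizes for each eigenvalue:
  λ = -4: with am = 4 and gm = 2, the partition is not yet determined (e.g. several partitions of 4 into 2 parts exist). Let N = A − (-4)·I. Computing rank(N^1) = 2, rank(N^2) = 0; the number of blocks of size ≥ j is rank(N^{j−1}) − rank(N^j), giving [2, 2]. So we have 2 block(s) of size 2 → block sizes [2, 2]

Assembling the blocks gives a Jordan form
J =
  [-4,  1,  0,  0]
  [ 0, -4,  0,  0]
  [ 0,  0, -4,  1]
  [ 0,  0,  0, -4]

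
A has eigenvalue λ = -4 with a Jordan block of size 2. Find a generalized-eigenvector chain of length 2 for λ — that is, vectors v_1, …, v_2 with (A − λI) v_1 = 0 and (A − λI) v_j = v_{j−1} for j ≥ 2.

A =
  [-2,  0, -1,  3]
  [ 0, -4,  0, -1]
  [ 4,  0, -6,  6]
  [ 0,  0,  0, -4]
A Jordan chain for λ = -4 of length 2:
v_1 = (2, 0, 4, 0)ᵀ
v_2 = (1, 0, 0, 0)ᵀ

Let N = A − (-4)·I. We want v_2 with N^2 v_2 = 0 but N^1 v_2 ≠ 0; then v_{j-1} := N · v_j for j = 2, …, 2.

Pick v_2 = (1, 0, 0, 0)ᵀ.
Then v_1 = N · v_2 = (2, 0, 4, 0)ᵀ.

Sanity check: (A − (-4)·I) v_1 = (0, 0, 0, 0)ᵀ = 0. ✓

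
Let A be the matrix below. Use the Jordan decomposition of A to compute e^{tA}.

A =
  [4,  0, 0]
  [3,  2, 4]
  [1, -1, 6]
e^{tA} =
  [exp(4*t), 0, 0]
  [-t^2*exp(4*t) + 3*t*exp(4*t), -2*t*exp(4*t) + exp(4*t), 4*t*exp(4*t)]
  [-t^2*exp(4*t)/2 + t*exp(4*t), -t*exp(4*t), 2*t*exp(4*t) + exp(4*t)]

Strategy: write A = P · J · P⁻¹ where J is a Jordan canonical form, so e^{tA} = P · e^{tJ} · P⁻¹, and e^{tJ} can be computed block-by-block.

A has Jordan form
J =
  [4, 1, 0]
  [0, 4, 1]
  [0, 0, 4]
(up to reordering of blocks).

Per-block formulas:
  For a 3×3 Jordan block J_3(4): exp(t · J_3(4)) = e^(4t)·(I + t·N + (t^2/2)·N^2), where N is the 3×3 nilpotent shift.

After assembling e^{tJ} and conjugating by P, we get:

e^{tA} =
  [exp(4*t), 0, 0]
  [-t^2*exp(4*t) + 3*t*exp(4*t), -2*t*exp(4*t) + exp(4*t), 4*t*exp(4*t)]
  [-t^2*exp(4*t)/2 + t*exp(4*t), -t*exp(4*t), 2*t*exp(4*t) + exp(4*t)]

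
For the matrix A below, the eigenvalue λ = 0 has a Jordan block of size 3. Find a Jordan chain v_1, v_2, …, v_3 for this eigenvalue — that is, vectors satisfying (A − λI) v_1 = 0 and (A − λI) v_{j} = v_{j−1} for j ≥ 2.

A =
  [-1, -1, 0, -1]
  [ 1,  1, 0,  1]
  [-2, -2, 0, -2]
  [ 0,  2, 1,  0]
A Jordan chain for λ = 0 of length 3:
v_1 = (-2, 2, -4, 0)ᵀ
v_2 = (-1, 1, -2, 2)ᵀ
v_3 = (0, 1, 0, 0)ᵀ

Let N = A − (0)·I. We want v_3 with N^3 v_3 = 0 but N^2 v_3 ≠ 0; then v_{j-1} := N · v_j for j = 3, …, 2.

Pick v_3 = (0, 1, 0, 0)ᵀ.
Then v_2 = N · v_3 = (-1, 1, -2, 2)ᵀ.
Then v_1 = N · v_2 = (-2, 2, -4, 0)ᵀ.

Sanity check: (A − (0)·I) v_1 = (0, 0, 0, 0)ᵀ = 0. ✓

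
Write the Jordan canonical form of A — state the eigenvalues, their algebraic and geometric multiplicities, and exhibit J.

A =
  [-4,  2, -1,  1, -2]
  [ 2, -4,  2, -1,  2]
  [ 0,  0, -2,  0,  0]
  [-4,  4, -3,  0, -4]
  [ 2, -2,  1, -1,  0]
J_3(-2) ⊕ J_1(-2) ⊕ J_1(-2)

The characteristic polynomial is
  det(x·I − A) = x^5 + 10*x^4 + 40*x^3 + 80*x^2 + 80*x + 32 = (x + 2)^5

Eigenvalues and multiplicities (the geometric multiplicity of λ is n − rank(A − λI), which equals the number of Jordan blocks for λ):
  λ = -2: algebraic multiplicity = 5, geometric multiplicity = 3

Determining the block sizes for each eigenvalue:
  λ = -2: with am = 5 and gm = 3, the partition is not yet determined (e.g. several partitions of 5 into 3 parts exist). Let N = A − (-2)·I. Computing rank(N^1) = 2, rank(N^2) = 1, rank(N^3) = 0; the number of blocks of size ≥ j is rank(N^{j−1}) − rank(N^j), giving [3, 1, 1]. So we have 1 block(s) of size 3, 2 block(s) of size 1 → block sizes [3, 1, 1]

Assembling the blocks gives a Jordan form
J =
  [-2,  1,  0,  0,  0]
  [ 0, -2,  1,  0,  0]
  [ 0,  0, -2,  0,  0]
  [ 0,  0,  0, -2,  0]
  [ 0,  0,  0,  0, -2]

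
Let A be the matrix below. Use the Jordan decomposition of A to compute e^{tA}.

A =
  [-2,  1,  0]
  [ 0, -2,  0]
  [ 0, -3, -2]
e^{tA} =
  [exp(-2*t), t*exp(-2*t), 0]
  [0, exp(-2*t), 0]
  [0, -3*t*exp(-2*t), exp(-2*t)]

Strategy: write A = P · J · P⁻¹ where J is a Jordan canonical form, so e^{tA} = P · e^{tJ} · P⁻¹, and e^{tJ} can be computed block-by-block.

A has Jordan form
J =
  [-2,  1,  0]
  [ 0, -2,  0]
  [ 0,  0, -2]
(up to reordering of blocks).

Per-block formulas:
  For a 2×2 Jordan block J_2(-2): exp(t · J_2(-2)) = e^(-2t)·(I + t·N), where N is the 2×2 nilpotent shift.
  For a 1×1 block at λ = -2: exp(t · [-2]) = [e^(-2t)].

After assembling e^{tJ} and conjugating by P, we get:

e^{tA} =
  [exp(-2*t), t*exp(-2*t), 0]
  [0, exp(-2*t), 0]
  [0, -3*t*exp(-2*t), exp(-2*t)]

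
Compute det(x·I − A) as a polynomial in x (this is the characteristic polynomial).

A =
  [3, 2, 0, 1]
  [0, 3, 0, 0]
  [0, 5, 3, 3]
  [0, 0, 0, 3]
x^4 - 12*x^3 + 54*x^2 - 108*x + 81

Expanding det(x·I − A) (e.g. by cofactor expansion or by noting that A is similar to its Jordan form J, which has the same characteristic polynomial as A) gives
  χ_A(x) = x^4 - 12*x^3 + 54*x^2 - 108*x + 81
which factors as (x - 3)^4. The eigenvalues (with algebraic multiplicities) are λ = 3 with multiplicity 4.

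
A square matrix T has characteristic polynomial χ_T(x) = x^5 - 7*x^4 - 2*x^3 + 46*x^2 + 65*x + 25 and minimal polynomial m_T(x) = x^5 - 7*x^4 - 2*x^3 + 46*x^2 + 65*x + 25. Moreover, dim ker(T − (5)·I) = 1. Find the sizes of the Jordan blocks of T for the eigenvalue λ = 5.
Block sizes for λ = 5: [2]

Step 1 — from the characteristic polynomial, algebraic multiplicity of λ = 5 is 2. From dim ker(T − (5)·I) = 1, there are exactly 1 Jordan blocks for λ = 5.
Step 2 — from the minimal polynomial, the factor (x − 5)^2 tells us the largest block for λ = 5 has size 2.
Step 3 — with total size 2, 1 blocks, and largest block 2, the block sizes (in nonincreasing order) are [2].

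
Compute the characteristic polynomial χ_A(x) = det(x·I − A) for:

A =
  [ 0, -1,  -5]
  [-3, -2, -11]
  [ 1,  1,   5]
x^3 - 3*x^2 + 3*x - 1

Expanding det(x·I − A) (e.g. by cofactor expansion or by noting that A is similar to its Jordan form J, which has the same characteristic polynomial as A) gives
  χ_A(x) = x^3 - 3*x^2 + 3*x - 1
which factors as (x - 1)^3. The eigenvalues (with algebraic multiplicities) are λ = 1 with multiplicity 3.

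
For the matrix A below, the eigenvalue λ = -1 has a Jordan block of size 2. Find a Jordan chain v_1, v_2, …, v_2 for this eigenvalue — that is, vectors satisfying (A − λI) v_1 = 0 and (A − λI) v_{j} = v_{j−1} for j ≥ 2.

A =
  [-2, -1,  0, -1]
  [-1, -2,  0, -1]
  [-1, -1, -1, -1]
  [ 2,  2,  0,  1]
A Jordan chain for λ = -1 of length 2:
v_1 = (-1, -1, -1, 2)ᵀ
v_2 = (1, 0, 0, 0)ᵀ

Let N = A − (-1)·I. We want v_2 with N^2 v_2 = 0 but N^1 v_2 ≠ 0; then v_{j-1} := N · v_j for j = 2, …, 2.

Pick v_2 = (1, 0, 0, 0)ᵀ.
Then v_1 = N · v_2 = (-1, -1, -1, 2)ᵀ.

Sanity check: (A − (-1)·I) v_1 = (0, 0, 0, 0)ᵀ = 0. ✓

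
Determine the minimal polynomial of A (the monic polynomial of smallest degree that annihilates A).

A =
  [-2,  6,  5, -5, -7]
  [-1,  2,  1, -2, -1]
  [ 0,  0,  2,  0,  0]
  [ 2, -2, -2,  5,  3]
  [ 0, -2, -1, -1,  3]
x^3 - 6*x^2 + 12*x - 8

The characteristic polynomial is χ_A(x) = (x - 2)^5, so the eigenvalues are known. The minimal polynomial is
  m_A(x) = Π_λ (x − λ)^{k_λ}
where k_λ is the size of the *largest* Jordan block for λ (equivalently, the smallest k with (A − λI)^k v = 0 for every generalised eigenvector v of λ).

  λ = 2: largest Jordan block has size 3, contributing (x − 2)^3

So m_A(x) = (x - 2)^3 = x^3 - 6*x^2 + 12*x - 8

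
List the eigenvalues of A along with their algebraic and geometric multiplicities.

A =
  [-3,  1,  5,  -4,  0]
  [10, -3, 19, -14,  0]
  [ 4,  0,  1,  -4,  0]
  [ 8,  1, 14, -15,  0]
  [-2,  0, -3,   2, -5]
λ = -5: alg = 5, geom = 3

Step 1 — factor the characteristic polynomial to read off the algebraic multiplicities:
  χ_A(x) = (x + 5)^5

Step 2 — compute geometric multiplicities via the rank-nullity identity g(λ) = n − rank(A − λI):
  rank(A − (-5)·I) = 2, so dim ker(A − (-5)·I) = n − 2 = 3

Summary:
  λ = -5: algebraic multiplicity = 5, geometric multiplicity = 3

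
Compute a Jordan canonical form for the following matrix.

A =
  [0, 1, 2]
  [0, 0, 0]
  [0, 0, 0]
J_2(0) ⊕ J_1(0)

The characteristic polynomial is
  det(x·I − A) = x^3

Eigenvalues and multiplicities (the geometric multiplicity of λ is n − rank(A − λI), which equals the number of Jordan blocks for λ):
  λ = 0: algebraic multiplicity = 3, geometric multiplicity = 2

Determining the block sizes for each eigenvalue:
  λ = 0: 2 blocks summing to 3 forces exactly one block of size 2 and the rest size 1 → block sizes [2, 1]

Assembling the blocks gives a Jordan form
J =
  [0, 1, 0]
  [0, 0, 0]
  [0, 0, 0]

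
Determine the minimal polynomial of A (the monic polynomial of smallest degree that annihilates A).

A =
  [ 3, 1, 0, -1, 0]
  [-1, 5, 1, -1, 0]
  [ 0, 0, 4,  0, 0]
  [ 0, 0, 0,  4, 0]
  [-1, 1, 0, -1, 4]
x^3 - 12*x^2 + 48*x - 64

The characteristic polynomial is χ_A(x) = (x - 4)^5, so the eigenvalues are known. The minimal polynomial is
  m_A(x) = Π_λ (x − λ)^{k_λ}
where k_λ is the size of the *largest* Jordan block for λ (equivalently, the smallest k with (A − λI)^k v = 0 for every generalised eigenvector v of λ).

  λ = 4: largest Jordan block has size 3, contributing (x − 4)^3

So m_A(x) = (x - 4)^3 = x^3 - 12*x^2 + 48*x - 64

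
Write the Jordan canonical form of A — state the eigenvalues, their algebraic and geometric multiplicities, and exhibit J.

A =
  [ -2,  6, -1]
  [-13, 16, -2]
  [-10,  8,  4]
J_3(6)

The characteristic polynomial is
  det(x·I − A) = x^3 - 18*x^2 + 108*x - 216 = (x - 6)^3

Eigenvalues and multiplicities (the geometric multiplicity of λ is n − rank(A − λI), which equals the number of Jordan blocks for λ):
  λ = 6: algebraic multiplicity = 3, geometric multiplicity = 1

Determining the block sizes for each eigenvalue:
  λ = 6: one block (gm = 1), so the single block has size am = 3 → block sizes [3]

Assembling the blocks gives a Jordan form
J =
  [6, 1, 0]
  [0, 6, 1]
  [0, 0, 6]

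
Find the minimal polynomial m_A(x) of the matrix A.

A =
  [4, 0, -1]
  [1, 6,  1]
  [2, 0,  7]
x^3 - 17*x^2 + 96*x - 180

The characteristic polynomial is χ_A(x) = (x - 6)^2*(x - 5), so the eigenvalues are known. The minimal polynomial is
  m_A(x) = Π_λ (x − λ)^{k_λ}
where k_λ is the size of the *largest* Jordan block for λ (equivalently, the smallest k with (A − λI)^k v = 0 for every generalised eigenvector v of λ).

  λ = 5: largest Jordan block has size 1, contributing (x − 5)
  λ = 6: largest Jordan block has size 2, contributing (x − 6)^2

So m_A(x) = (x - 6)^2*(x - 5) = x^3 - 17*x^2 + 96*x - 180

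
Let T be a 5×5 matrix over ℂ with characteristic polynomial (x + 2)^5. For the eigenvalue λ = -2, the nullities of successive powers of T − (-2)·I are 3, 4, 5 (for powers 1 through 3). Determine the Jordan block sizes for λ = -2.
Block sizes for λ = -2: [3, 1, 1]

From the dimensions of kernels of powers, the number of Jordan blocks of size at least j is d_j − d_{j−1} where d_j = dim ker(N^j) (with d_0 = 0). Computing the differences gives [3, 1, 1].
The number of blocks of size exactly k is (#blocks of size ≥ k) − (#blocks of size ≥ k + 1), so the partition is: 2 block(s) of size 1, 1 block(s) of size 3.
In nonincreasing order the block sizes are [3, 1, 1].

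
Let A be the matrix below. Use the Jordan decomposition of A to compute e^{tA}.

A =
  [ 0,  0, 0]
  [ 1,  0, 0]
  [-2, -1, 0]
e^{tA} =
  [1, 0, 0]
  [t, 1, 0]
  [-t^2/2 - 2*t, -t, 1]

Strategy: write A = P · J · P⁻¹ where J is a Jordan canonical form, so e^{tA} = P · e^{tJ} · P⁻¹, and e^{tJ} can be computed block-by-block.

A has Jordan form
J =
  [0, 1, 0]
  [0, 0, 1]
  [0, 0, 0]
(up to reordering of blocks).

Per-block formulas:
  For a 3×3 Jordan block J_3(0): exp(t · J_3(0)) = e^(0t)·(I + t·N + (t^2/2)·N^2), where N is the 3×3 nilpotent shift.

After assembling e^{tJ} and conjugating by P, we get:

e^{tA} =
  [1, 0, 0]
  [t, 1, 0]
  [-t^2/2 - 2*t, -t, 1]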